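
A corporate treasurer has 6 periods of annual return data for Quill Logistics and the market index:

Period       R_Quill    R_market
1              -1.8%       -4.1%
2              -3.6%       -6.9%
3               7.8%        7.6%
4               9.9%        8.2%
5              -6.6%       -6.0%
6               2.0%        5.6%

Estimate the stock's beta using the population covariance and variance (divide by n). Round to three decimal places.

Mean R_i = (-1.8 − 3.6 + 7.8 + 9.9 − 6.6 + 2.0) / 6 = 1.2833%
Mean R_m = (-4.1 − 6.9 + 7.6 + 8.2 − 6.0 + 5.6) / 6 = 0.7333%
Σ(R_i − R̄_i)(R_m − R̄_m) = 217.8333  ⇒  Cov = 217.8333 / 6 = 36.3056
Σ(R_m − R̄_m)² = 253.5533  ⇒  Var(R_m) = 253.5533 / 6 = 42.2589
β = Cov / Var(R_m) = 36.3056 / 42.2589 = 0.8591

0.859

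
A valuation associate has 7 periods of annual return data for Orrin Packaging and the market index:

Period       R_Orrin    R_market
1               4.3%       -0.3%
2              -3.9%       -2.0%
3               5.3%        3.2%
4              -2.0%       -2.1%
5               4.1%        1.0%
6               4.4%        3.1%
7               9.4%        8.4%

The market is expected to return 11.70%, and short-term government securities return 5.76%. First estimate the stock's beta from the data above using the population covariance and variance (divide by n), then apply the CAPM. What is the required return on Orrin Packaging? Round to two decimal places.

12.27%

Mean R_i = (4.3 − 3.9 + 5.3 − 2.0 + 4.1 + 4.4 + 9.4) / 7 = 3.0857%
Mean R_m = (-0.3 − 2.0 + 3.2 − 2.1 + 1.0 + 3.1 + 8.4) / 7 = 1.6143%
Σ(R_i − R̄_i)(R_m − R̄_m) = 89.5014  ⇒  Cov = 89.5014 / 7 = 12.7859
Σ(R_m − R̄_m)² = 81.6686  ⇒  Var(R_m) = 81.6686 / 7 = 11.6669
β = Cov / Var(R_m) = 12.7859 / 11.6669 = 1.0959
MRP = 11.70% − 5.76% = 5.94%
E(R) = R_f + β × MRP = 5.76% + 1.0959 × 5.94% = 12.27%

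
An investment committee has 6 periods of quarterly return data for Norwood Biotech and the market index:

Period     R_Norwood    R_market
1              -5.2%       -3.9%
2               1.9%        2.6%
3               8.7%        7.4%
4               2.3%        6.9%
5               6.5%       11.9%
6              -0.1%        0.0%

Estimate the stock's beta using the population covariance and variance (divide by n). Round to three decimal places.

0.764

Mean R_i = (-5.2 + 1.9 + 8.7 + 2.3 + 6.5 − 0.1) / 6 = 2.3500%
Mean R_m = (-3.9 + 2.6 + 7.4 + 6.9 + 11.9 + 0.0) / 6 = 4.1500%
Σ(R_i − R̄_i)(R_m − R̄_m) = 124.3050  ⇒  Cov = 124.3050 / 6 = 20.7175
Σ(R_m − R̄_m)² = 162.6150  ⇒  Var(R_m) = 162.6150 / 6 = 27.1025
β = Cov / Var(R_m) = 20.7175 / 27.1025 = 0.7644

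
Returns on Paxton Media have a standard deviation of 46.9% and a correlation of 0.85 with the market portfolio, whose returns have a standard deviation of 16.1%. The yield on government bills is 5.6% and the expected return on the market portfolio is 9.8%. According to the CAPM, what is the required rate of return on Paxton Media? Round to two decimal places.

16.00%

β = ρ × σ_i / σ_m = 0.85 × 46.9% / 16.1% = 2.4761
MRP = 9.8% − 5.6% = 4.20%
E(R) = 5.6% + 2.4761 × 4.2% = 16.00%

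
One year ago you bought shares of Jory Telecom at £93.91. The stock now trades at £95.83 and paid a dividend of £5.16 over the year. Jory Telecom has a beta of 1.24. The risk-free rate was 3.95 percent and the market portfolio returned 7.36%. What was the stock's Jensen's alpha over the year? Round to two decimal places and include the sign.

-0.64%

Realised HPR = (P1 + D1 − P0) / P0 = (95.83 + 5.16 − 93.91) / 93.91 = 7.08 / 93.91 = 7.5391%
MRP = 7.36% − 3.95% = 3.41%
CAPM required = R_f + β·MRP = 3.95% + 1.24 × 3.41% = 8.1784%
α = realised − required = 7.5391% − 8.1784% = -0.64%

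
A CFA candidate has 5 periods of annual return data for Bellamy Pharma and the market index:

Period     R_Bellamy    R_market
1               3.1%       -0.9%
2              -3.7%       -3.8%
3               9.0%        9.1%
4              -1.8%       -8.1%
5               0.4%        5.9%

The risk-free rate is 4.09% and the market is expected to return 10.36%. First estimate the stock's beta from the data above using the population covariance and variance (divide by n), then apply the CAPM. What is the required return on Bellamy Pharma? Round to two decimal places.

7.49%

Mean R_i = (3.1 − 3.7 + 9.0 − 1.8 + 0.4) / 5 = 1.4000%
Mean R_m = (-0.9 − 3.8 + 9.1 − 8.1 + 5.9) / 5 = 0.4400%
Σ(R_i − R̄_i)(R_m − R̄_m) = 107.0300  ⇒  Cov = 107.0300 / 5 = 21.4060
Σ(R_m − R̄_m)² = 197.5120  ⇒  Var(R_m) = 197.5120 / 5 = 39.5024
β = Cov / Var(R_m) = 21.4060 / 39.5024 = 0.5419
MRP = 10.36% − 4.09% = 6.27%
E(R) = R_f + β × MRP = 4.09% + 0.5419 × 6.27% = 7.49%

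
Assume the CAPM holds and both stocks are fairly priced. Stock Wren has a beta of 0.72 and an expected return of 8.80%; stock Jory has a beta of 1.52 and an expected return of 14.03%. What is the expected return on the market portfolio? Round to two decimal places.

10.63%

Both satisfy E(R) = R_f + β·MRP, so the slope of the SML is
MRP = (14.03% − 8.80%) / (1.52 − 0.72) = 5.23% / 0.80 = 6.5375%
R_f = E(R_Wren) − β_Wren·MRP = 8.80% − 0.72 × 6.5375% = 4.0930%
E(R_m) = R_f + MRP = 4.0930% + 6.5375% = 10.63%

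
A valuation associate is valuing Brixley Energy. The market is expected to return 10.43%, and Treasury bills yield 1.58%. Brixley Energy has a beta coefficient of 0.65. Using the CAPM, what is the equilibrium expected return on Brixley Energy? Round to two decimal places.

Market risk premium = E(R_m) − R_f = 10.43% − 1.58% = 8.85%
E(R) = R_f + β × MRP = 1.58% + 0.65 × 8.85% = 7.33%

7.33%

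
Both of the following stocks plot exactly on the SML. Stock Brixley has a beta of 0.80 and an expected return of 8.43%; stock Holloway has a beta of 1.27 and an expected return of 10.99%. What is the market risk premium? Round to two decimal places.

5.45%

Both satisfy E(R) = R_f + β·MRP, so the slope of the SML is
MRP = (10.99% − 8.43%) / (1.27 − 0.80) = 2.56% / 0.47 = 5.4468%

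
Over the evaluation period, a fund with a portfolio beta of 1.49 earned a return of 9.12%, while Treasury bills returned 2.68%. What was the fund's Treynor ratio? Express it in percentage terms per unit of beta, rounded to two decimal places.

4.32%

Treynor = (R_P − R_f) / β_P = (9.12% − 2.68%) / 1.4900 = 6.44% / 1.4900 = 4.32%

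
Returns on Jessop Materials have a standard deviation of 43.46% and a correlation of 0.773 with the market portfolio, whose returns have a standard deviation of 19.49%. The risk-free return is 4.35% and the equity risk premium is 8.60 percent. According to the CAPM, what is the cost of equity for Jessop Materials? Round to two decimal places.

β = ρ × σ_i / σ_m = 0.773 × 43.46% / 19.49% = 1.7237
E(R) = 4.35% + 1.7237 × 8.60% = 19.17%

19.17%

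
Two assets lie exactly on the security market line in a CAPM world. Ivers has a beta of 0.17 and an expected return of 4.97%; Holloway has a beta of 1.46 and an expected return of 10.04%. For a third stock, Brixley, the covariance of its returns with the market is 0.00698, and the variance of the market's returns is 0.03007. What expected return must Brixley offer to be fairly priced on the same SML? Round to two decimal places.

5.21%

MRP = (10.04% − 4.97%) / (1.46 − 0.17) = 3.9302%
R_f = 4.97% − 0.17 × 3.9302% = 4.3019%
β_Brixley = Cov / Var(R_m) = 0.00698 / 0.03007 = 0.2321
E(R_Brixley) = R_f + β × MRP = 4.3019% + 0.2321 × 3.9302% = 5.21%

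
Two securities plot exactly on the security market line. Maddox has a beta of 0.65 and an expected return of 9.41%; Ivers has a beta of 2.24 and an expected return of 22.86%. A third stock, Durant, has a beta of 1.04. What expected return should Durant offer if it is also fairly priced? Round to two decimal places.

MRP (SML slope) = (22.86% − 9.41%) / (2.24 − 0.65) = 13.45% / 1.59 = 8.4591%
R_f (intercept) = 9.41% − 0.65 × 8.4591% = 3.9116%
E(R_Durant) = R_f + β × MRP = 3.9116% + 1.04 × 8.4591% = 12.71%

12.71%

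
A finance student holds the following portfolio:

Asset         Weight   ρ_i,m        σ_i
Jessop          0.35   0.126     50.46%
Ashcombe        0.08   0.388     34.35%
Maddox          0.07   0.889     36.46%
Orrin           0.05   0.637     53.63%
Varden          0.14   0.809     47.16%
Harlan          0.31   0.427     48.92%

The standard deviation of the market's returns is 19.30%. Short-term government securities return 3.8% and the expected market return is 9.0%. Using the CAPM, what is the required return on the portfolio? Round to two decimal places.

β_Jessop = 0.126 × 50.46% / 19.30% = 0.3294
β_Ashcombe = 0.388 × 34.35% / 19.30% = 0.6906
β_Maddox = 0.889 × 36.46% / 19.30% = 1.6794
β_Orrin = 0.637 × 53.63% / 19.30% = 1.7701
β_Varden = 0.809 × 47.16% / 19.30% = 1.9768
β_Harlan = 0.427 × 48.92% / 19.30% = 1.0823
β_P = Σ w_i β_i = 0.35×0.3294 + 0.08×0.6906 + 0.07×1.6794 + 0.05×1.7701 + 0.14×1.9768 + 0.31×1.0823 = 0.9889
MRP = 9.0% − 3.8% = 5.20%
E(R_P) = R_f + β_P × MRP = 3.8% + 0.9889 × 5.2% = 8.94%

8.94%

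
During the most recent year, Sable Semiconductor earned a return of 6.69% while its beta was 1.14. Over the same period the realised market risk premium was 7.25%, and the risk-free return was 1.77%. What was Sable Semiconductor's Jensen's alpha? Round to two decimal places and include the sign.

CAPM benchmark = R_f + β(R_m − R_f) = 1.77% + 1.14 × 7.25% = 10.0350%
α = actual − benchmark = 6.69% − 10.0350% = -3.35%

-3.35%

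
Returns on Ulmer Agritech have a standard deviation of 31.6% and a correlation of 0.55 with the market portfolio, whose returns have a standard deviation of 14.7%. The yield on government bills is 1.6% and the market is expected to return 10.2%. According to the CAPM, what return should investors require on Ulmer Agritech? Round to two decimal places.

11.77%

β = ρ × σ_i / σ_m = 0.55 × 31.6% / 14.7% = 1.1823
MRP = 10.2% − 1.6% = 8.60%
E(R) = 1.6% + 1.1823 × 8.6% = 11.77%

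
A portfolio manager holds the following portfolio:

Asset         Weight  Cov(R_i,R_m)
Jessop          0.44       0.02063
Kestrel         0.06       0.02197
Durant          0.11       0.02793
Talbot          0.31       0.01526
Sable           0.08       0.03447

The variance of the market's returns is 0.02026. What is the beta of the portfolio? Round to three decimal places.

1.034

β_Jessop = 0.02063 / 0.02026 = 1.0183
β_Kestrel = 0.02197 / 0.02026 = 1.0844
β_Durant = 0.02793 / 0.02026 = 1.3786
β_Talbot = 0.01526 / 0.02026 = 0.7532
β_Sable = 0.03447 / 0.02026 = 1.7014
β_P = Σ w_i β_i = 0.44×1.0183 + 0.06×1.0844 + 0.11×1.3786 + 0.31×0.7532 + 0.08×1.7014 = 1.0344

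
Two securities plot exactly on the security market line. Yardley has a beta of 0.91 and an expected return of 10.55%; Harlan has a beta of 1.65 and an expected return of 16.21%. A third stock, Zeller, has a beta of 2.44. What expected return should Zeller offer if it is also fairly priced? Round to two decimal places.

MRP (SML slope) = (16.21% − 10.55%) / (1.65 − 0.91) = 5.66% / 0.74 = 7.6486%
R_f (intercept) = 10.55% − 0.91 × 7.6486% = 3.5898%
E(R_Zeller) = R_f + β × MRP = 3.5898% + 2.44 × 7.6486% = 22.25%

22.25%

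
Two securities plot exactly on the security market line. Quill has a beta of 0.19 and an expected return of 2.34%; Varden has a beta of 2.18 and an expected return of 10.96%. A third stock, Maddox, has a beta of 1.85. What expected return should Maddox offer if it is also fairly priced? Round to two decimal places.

9.53%

MRP (SML slope) = (10.96% − 2.34%) / (2.18 − 0.19) = 8.62% / 1.99 = 4.3317%
R_f (intercept) = 2.34% − 0.19 × 4.3317% = 1.5170%
E(R_Maddox) = R_f + β × MRP = 1.5170% + 1.85 × 4.3317% = 9.53%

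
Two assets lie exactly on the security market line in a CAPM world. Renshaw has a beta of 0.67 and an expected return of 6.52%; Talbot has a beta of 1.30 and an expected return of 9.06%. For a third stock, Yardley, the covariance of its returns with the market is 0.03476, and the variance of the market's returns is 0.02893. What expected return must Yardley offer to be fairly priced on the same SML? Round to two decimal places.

MRP = (9.06% − 6.52%) / (1.30 − 0.67) = 4.0317%
R_f = 6.52% − 0.67 × 4.0317% = 3.8188%
β_Yardley = Cov / Var(R_m) = 0.03476 / 0.02893 = 1.2015
E(R_Yardley) = R_f + β × MRP = 3.8188% + 1.2015 × 4.0317% = 8.66%

8.66%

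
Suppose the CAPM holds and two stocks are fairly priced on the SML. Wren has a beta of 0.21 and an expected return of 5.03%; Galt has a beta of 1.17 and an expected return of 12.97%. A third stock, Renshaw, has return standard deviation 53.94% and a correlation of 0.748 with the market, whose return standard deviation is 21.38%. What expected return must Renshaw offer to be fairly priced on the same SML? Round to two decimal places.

MRP = (12.97% − 5.03%) / (1.17 − 0.21) = 8.2708%
R_f = 5.03% − 0.21 × 8.2708% = 3.2931%
β_Renshaw = ρ·σ_i/σ_m = 0.748 × 53.94 / 21.38 = 1.8871
E(R_Renshaw) = R_f + β × MRP = 3.2931% + 1.8871 × 8.2708% = 18.90%

18.90%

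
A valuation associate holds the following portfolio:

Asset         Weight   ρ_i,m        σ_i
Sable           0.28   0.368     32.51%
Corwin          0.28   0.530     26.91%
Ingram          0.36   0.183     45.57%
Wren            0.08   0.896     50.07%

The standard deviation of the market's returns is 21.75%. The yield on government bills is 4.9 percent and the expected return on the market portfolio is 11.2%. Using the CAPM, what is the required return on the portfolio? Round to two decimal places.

8.94%

β_Sable = 0.368 × 32.51% / 21.75% = 0.5501
β_Corwin = 0.530 × 26.91% / 21.75% = 0.6557
β_Ingram = 0.183 × 45.57% / 21.75% = 0.3834
β_Wren = 0.896 × 50.07% / 21.75% = 2.0627
β_P = Σ w_i β_i = 0.28×0.5501 + 0.28×0.6557 + 0.36×0.3834 + 0.08×2.0627 = 0.6407
MRP = 11.2% − 4.9% = 6.30%
E(R_P) = R_f + β_P × MRP = 4.9% + 0.6407 × 6.3% = 8.94%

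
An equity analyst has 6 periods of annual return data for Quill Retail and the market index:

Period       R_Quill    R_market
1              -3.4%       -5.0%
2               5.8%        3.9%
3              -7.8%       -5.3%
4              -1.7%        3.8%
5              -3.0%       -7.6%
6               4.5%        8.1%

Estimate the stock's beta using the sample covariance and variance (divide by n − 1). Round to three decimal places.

0.642

Mean R_i = (-3.4 + 5.8 − 7.8 − 1.7 − 3.0 + 4.5) / 6 = -0.9333%
Mean R_m = (-5.0 + 3.9 − 5.3 + 3.8 − 7.6 + 8.1) / 6 = -0.3500%
Σ(R_i − R̄_i)(R_m − R̄_m) = 131.7900  ⇒  Cov = 131.7900 / 5 = 26.3580
Σ(R_m − R̄_m)² = 205.3750  ⇒  Var(R_m) = 205.3750 / 5 = 41.0750
β = Cov / Var(R_m) = 26.3580 / 41.0750 = 0.6417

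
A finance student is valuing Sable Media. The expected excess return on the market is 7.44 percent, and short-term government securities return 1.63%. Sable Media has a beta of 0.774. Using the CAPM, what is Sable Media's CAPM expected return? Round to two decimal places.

E(R) = R_f + β × MRP = 1.63% + 0.774 × 7.44% = 7.39%

7.39%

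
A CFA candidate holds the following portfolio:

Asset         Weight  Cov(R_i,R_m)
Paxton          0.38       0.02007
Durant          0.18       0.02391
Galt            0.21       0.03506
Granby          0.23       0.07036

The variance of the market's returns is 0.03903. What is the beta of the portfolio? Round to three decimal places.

β_Paxton = 0.02007 / 0.03903 = 0.5142
β_Durant = 0.02391 / 0.03903 = 0.6126
β_Galt = 0.03506 / 0.03903 = 0.8983
β_Granby = 0.07036 / 0.03903 = 1.8027
β_P = Σ w_i β_i = 0.38×0.5142 + 0.18×0.6126 + 0.21×0.8983 + 0.23×1.8027 = 0.9089

0.909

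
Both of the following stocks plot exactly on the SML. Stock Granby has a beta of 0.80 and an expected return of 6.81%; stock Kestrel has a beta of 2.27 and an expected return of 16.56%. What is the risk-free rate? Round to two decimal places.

1.50%

Both satisfy E(R) = R_f + β·MRP, so the slope of the SML is
MRP = (16.56% − 6.81%) / (2.27 − 0.80) = 9.75% / 1.47 = 6.6327%
R_f = E(R_Granby) − β_Granby·MRP = 6.81% − 0.80 × 6.6327% = 1.5038%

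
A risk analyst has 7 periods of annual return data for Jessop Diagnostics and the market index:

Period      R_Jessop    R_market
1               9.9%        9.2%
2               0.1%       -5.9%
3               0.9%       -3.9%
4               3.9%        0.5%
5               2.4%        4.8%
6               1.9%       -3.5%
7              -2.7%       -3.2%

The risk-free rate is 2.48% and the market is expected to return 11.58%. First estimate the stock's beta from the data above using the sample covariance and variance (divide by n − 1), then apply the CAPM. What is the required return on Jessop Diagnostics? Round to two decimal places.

Mean R_i = (9.9 + 0.1 + 0.9 + 3.9 + 2.4 + 1.9 − 2.7) / 7 = 2.3429%
Mean R_m = (9.2 − 5.9 − 3.9 + 0.5 + 4.8 − 3.5 − 3.2) / 7 = -0.2857%
Σ(R_i − R̄_i)(R_m − R̄_m) = 107.1257  ⇒  Cov = 107.1257 / 6 = 17.8543
Σ(R_m − R̄_m)² = 179.8686  ⇒  Var(R_m) = 179.8686 / 6 = 29.9781
β = Cov / Var(R_m) = 17.8543 / 29.9781 = 0.5956
MRP = 11.58% − 2.48% = 9.10%
E(R) = R_f + β × MRP = 2.48% + 0.5956 × 9.10% = 7.90%

7.90%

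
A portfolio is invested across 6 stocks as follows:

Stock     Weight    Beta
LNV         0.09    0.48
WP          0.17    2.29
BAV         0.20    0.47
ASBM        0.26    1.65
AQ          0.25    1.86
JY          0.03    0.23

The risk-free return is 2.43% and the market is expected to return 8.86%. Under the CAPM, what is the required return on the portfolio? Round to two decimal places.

β_P = Σ w_i β_i = 0.09×0.48 + 0.17×2.29 + 0.20×0.47 + 0.26×1.65 + 0.25×1.86 + 0.03×0.23 = 1.4274
MRP = 8.86% − 2.43% = 6.43%
E(R_P) = R_f + β_P × MRP = 2.43% + 1.4274 × 6.43% = 11.61%

11.61%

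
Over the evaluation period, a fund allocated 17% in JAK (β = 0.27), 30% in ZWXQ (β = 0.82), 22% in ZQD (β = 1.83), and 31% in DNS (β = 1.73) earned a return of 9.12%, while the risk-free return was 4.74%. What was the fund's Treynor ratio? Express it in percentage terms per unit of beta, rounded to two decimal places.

3.56%

β_P = 0.17×0.27 + 0.30×0.82 + 0.22×1.83 + 0.31×1.73 = 1.2308
Treynor = (R_P − R_f) / β_P = (9.12% − 4.74%) / 1.2308 = 4.38% / 1.2308 = 3.56%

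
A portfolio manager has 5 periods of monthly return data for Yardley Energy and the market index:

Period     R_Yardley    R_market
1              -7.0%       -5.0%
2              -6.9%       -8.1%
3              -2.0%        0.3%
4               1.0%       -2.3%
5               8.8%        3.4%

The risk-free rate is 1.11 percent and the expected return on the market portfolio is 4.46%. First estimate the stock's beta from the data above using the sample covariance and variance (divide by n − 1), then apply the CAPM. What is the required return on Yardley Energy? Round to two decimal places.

5.44%

Mean R_i = (-7.0 − 6.9 − 2.0 + 1.0 + 8.8) / 5 = -1.2200%
Mean R_m = (-5.0 − 8.1 + 0.3 − 2.3 + 3.4) / 5 = -2.3400%
Σ(R_i − R̄_i)(R_m − R̄_m) = 103.6360  ⇒  Cov = 103.6360 / 4 = 25.9090
Σ(R_m − R̄_m)² = 80.1720  ⇒  Var(R_m) = 80.1720 / 4 = 20.0430
β = Cov / Var(R_m) = 25.9090 / 20.0430 = 1.2927
MRP = 4.46% − 1.11% = 3.35%
E(R) = R_f + β × MRP = 1.11% + 1.2927 × 3.35% = 5.44%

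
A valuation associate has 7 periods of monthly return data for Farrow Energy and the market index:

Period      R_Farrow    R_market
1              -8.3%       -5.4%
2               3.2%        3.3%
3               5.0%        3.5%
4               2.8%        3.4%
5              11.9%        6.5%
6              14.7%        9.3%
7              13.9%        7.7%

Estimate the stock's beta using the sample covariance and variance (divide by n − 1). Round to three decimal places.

Mean R_i = (-8.3 + 3.2 + 5.0 + 2.8 + 11.9 + 14.7 + 13.9) / 7 = 6.1714%
Mean R_m = (-5.4 + 3.3 + 3.5 + 3.4 + 6.5 + 9.3 + 7.7) / 7 = 4.0429%
Σ(R_i − R̄_i)(R_m − R̄_m) = 228.8386  ⇒  Cov = 228.8386 / 6 = 38.1398
Σ(R_m − R̄_m)² = 137.4771  ⇒  Var(R_m) = 137.4771 / 6 = 22.9129
β = Cov / Var(R_m) = 38.1398 / 22.9129 = 1.6646

1.665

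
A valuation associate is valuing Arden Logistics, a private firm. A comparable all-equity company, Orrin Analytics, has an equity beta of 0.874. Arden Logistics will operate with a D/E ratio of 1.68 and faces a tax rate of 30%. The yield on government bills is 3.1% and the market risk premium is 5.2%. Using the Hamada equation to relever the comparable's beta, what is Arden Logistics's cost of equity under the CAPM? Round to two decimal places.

12.99%

β_L = β_U × [1 + (1 − t)(D/E)] = 0.874 × [1 + (1 − 0.30) × 1.68]
    = 0.874 × [1 + 0.70 × 1.68] = 0.874 × 2.1760 = 1.9018
E(R) = R_f + β_L × MRP = 3.1% + 1.9018 × 5.2% = 12.99%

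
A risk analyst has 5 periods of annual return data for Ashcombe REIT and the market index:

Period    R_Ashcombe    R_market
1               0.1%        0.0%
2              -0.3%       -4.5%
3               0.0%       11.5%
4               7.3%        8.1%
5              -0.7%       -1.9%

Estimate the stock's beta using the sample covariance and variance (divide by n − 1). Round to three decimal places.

Mean R_i = (0.1 − 0.3 + 0.0 + 7.3 − 0.7) / 5 = 1.2800%
Mean R_m = (0.0 − 4.5 + 11.5 + 8.1 − 1.9) / 5 = 2.6400%
Σ(R_i − R̄_i)(R_m − R̄_m) = 44.9140  ⇒  Cov = 44.9140 / 4 = 11.2285
Σ(R_m − R̄_m)² = 186.8720  ⇒  Var(R_m) = 186.8720 / 4 = 46.7180
β = Cov / Var(R_m) = 11.2285 / 46.7180 = 0.2403

0.240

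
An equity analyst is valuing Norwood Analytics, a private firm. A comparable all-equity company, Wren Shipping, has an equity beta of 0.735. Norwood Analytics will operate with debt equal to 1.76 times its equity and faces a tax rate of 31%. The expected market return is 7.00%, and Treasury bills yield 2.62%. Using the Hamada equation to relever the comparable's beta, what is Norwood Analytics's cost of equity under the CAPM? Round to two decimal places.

β_L = β_U × [1 + (1 − t)(D/E)] = 0.735 × [1 + (1 − 0.31) × 1.76]
    = 0.735 × [1 + 0.69 × 1.76] = 0.735 × 2.2144 = 1.6276
MRP = 7.00% − 2.62% = 4.38%
E(R) = R_f + β_L × MRP = 2.62% + 1.6276 × 4.38% = 9.75%

9.75%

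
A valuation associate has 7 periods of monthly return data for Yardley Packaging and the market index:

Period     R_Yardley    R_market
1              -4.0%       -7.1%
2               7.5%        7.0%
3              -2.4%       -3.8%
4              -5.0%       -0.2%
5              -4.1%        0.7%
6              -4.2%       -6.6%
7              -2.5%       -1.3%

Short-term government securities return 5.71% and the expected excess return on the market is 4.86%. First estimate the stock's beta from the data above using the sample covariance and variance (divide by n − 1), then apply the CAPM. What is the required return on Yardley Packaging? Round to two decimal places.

Mean R_i = (-4.0 + 7.5 − 2.4 − 5.0 − 4.1 − 4.2 − 2.5) / 7 = -2.1000%
Mean R_m = (-7.1 + 7.0 − 3.8 − 0.2 + 0.7 − 6.6 − 1.3) / 7 = -1.6143%
Σ(R_i − R̄_i)(R_m − R̄_m) = 95.3900  ⇒  Cov = 95.3900 / 6 = 15.8983
Σ(R_m − R̄_m)² = 141.3886  ⇒  Var(R_m) = 141.3886 / 6 = 23.5648
β = Cov / Var(R_m) = 15.8983 / 23.5648 = 0.6747
E(R) = R_f + β × MRP = 5.71% + 0.6747 × 4.86% = 8.99%

8.99%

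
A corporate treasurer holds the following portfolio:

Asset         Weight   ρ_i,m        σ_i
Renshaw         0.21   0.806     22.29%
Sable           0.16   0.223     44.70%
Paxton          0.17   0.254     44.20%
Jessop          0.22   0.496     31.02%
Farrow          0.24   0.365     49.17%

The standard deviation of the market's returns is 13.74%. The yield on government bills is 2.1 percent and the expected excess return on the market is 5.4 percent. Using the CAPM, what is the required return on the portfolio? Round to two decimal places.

7.98%

β_Renshaw = 0.806 × 22.29% / 13.74% = 1.3076
β_Sable = 0.223 × 44.70% / 13.74% = 0.7255
β_Paxton = 0.254 × 44.20% / 13.74% = 0.8171
β_Jessop = 0.496 × 31.02% / 13.74% = 1.1198
β_Farrow = 0.365 × 49.17% / 13.74% = 1.3062
β_P = Σ w_i β_i = 0.21×1.3076 + 0.16×0.7255 + 0.17×0.8171 + 0.22×1.1198 + 0.24×1.3062 = 1.0894
E(R_P) = R_f + β_P × MRP = 2.1% + 1.0894 × 5.4% = 7.98%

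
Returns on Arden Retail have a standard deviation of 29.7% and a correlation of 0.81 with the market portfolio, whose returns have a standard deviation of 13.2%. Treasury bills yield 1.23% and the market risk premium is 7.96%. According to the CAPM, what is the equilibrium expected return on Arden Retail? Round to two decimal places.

β = ρ × σ_i / σ_m = 0.81 × 29.7% / 13.2% = 1.8225
E(R) = 1.23% + 1.8225 × 7.96% = 15.74%

15.74%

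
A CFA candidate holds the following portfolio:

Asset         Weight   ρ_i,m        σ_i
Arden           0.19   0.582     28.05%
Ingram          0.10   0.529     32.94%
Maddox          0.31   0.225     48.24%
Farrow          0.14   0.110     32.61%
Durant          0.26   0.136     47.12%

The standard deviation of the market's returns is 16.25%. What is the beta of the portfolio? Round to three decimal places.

β_Arden = 0.582 × 28.05% / 16.25% = 1.0046
β_Ingram = 0.529 × 32.94% / 16.25% = 1.0723
β_Maddox = 0.225 × 48.24% / 16.25% = 0.6679
β_Farrow = 0.110 × 32.61% / 16.25% = 0.2207
β_Durant = 0.136 × 47.12% / 16.25% = 0.3944
β_P = Σ w_i β_i = 0.19×1.0046 + 0.10×1.0723 + 0.31×0.6679 + 0.14×0.2207 + 0.26×0.3944 = 0.6386

0.639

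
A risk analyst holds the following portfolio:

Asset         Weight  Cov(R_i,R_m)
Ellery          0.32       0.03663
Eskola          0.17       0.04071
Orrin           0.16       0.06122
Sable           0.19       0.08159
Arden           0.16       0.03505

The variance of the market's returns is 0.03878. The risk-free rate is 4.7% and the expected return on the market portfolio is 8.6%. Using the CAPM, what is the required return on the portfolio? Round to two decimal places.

9.68%

β_Ellery = 0.03663 / 0.03878 = 0.9446
β_Eskola = 0.04071 / 0.03878 = 1.0498
β_Orrin = 0.06122 / 0.03878 = 1.5786
β_Sable = 0.08159 / 0.03878 = 2.1039
β_Arden = 0.03505 / 0.03878 = 0.9038
β_P = Σ w_i β_i = 0.32×0.9446 + 0.17×1.0498 + 0.16×1.5786 + 0.19×2.1039 + 0.16×0.9038 = 1.2777
MRP = 8.6% − 4.7% = 3.90%
E(R_P) = R_f + β_P × MRP = 4.7% + 1.2777 × 3.9% = 9.68%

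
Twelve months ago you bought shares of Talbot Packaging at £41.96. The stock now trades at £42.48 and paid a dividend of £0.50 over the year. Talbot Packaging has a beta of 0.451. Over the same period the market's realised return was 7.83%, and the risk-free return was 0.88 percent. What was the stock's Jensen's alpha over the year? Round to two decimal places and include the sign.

-1.58%

Realised HPR = (P1 + D1 − P0) / P0 = (42.48 + 0.50 − 41.96) / 41.96 = 1.02 / 41.96 = 2.4309%
MRP = 7.83% − 0.88% = 6.95%
CAPM required = R_f + β·MRP = 0.88% + 0.451 × 6.95% = 4.01445%
α = realised − required = 2.4309% − 4.01445% = -1.58%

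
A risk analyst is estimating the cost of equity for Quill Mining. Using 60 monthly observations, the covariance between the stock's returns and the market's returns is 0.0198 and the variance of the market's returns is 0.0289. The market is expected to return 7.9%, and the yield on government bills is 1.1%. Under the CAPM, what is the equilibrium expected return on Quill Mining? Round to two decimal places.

5.76%

β = Cov(R_i, R_m) / Var(R_m) = 0.0198 / 0.0289 = 0.6851
MRP = 7.9% − 1.1% = 6.80%
E(R) = R_f + β × MRP = 1.1% + 0.6851 × 6.8% = 5.76%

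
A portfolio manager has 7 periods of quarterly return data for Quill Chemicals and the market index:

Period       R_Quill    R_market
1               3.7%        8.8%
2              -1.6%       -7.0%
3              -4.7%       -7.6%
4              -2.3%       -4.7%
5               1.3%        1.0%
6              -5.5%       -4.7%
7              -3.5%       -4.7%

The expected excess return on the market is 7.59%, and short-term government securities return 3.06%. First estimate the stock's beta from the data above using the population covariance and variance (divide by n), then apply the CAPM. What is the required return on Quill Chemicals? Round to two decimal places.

Mean R_i = (3.7 − 1.6 − 4.7 − 2.3 + 1.3 − 5.5 − 3.5) / 7 = -1.8000%
Mean R_m = (8.8 − 7.0 − 7.6 − 4.7 + 1.0 − 4.7 − 4.7) / 7 = -2.7000%
Σ(R_i − R̄_i)(R_m − R̄_m) = 99.8700  ⇒  Cov = 99.8700 / 7 = 14.2671
Σ(R_m − R̄_m)² = 200.4400  ⇒  Var(R_m) = 200.4400 / 7 = 28.6343
β = Cov / Var(R_m) = 14.2671 / 28.6343 = 0.4983
E(R) = R_f + β × MRP = 3.06% + 0.4983 × 7.59% = 6.84%

6.84%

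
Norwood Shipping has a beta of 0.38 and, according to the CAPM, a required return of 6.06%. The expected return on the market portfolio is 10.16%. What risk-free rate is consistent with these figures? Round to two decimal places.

E(R) = R_f + β(E(R_m) − R_f) = R_f(1 − β) + β·E(R_m)
6.06% = R_f × (1 − 0.38) + 0.38 × 10.16%
6.06% = R_f × 0.62 + 3.8608%
R_f = (6.06% − 3.8608%) / 0.62 = 3.55%

3.55%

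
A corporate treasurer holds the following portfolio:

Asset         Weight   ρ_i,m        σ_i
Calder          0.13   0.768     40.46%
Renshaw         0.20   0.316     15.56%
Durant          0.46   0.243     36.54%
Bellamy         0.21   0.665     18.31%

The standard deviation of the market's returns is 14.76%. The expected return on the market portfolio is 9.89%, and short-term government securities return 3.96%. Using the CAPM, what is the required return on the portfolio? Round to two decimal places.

β_Calder = 0.768 × 40.46% / 14.76% = 2.1052
β_Renshaw = 0.316 × 15.56% / 14.76% = 0.3331
β_Durant = 0.243 × 36.54% / 14.76% = 0.6016
β_Bellamy = 0.665 × 18.31% / 14.76% = 0.8249
β_P = Σ w_i β_i = 0.13×2.1052 + 0.20×0.3331 + 0.46×0.6016 + 0.21×0.8249 = 0.7903
MRP = 9.89% − 3.96% = 5.93%
E(R_P) = R_f + β_P × MRP = 3.96% + 0.7903 × 5.93% = 8.65%

8.65%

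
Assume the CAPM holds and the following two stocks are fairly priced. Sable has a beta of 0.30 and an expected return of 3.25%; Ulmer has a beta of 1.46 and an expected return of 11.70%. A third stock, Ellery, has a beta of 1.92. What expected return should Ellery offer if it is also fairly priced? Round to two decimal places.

15.05%

MRP (SML slope) = (11.70% − 3.25%) / (1.46 − 0.30) = 8.45% / 1.16 = 7.2845%
R_f (intercept) = 3.25% − 0.30 × 7.2845% = 1.0647%
E(R_Ellery) = R_f + β × MRP = 1.0647% + 1.92 × 7.2845% = 15.05%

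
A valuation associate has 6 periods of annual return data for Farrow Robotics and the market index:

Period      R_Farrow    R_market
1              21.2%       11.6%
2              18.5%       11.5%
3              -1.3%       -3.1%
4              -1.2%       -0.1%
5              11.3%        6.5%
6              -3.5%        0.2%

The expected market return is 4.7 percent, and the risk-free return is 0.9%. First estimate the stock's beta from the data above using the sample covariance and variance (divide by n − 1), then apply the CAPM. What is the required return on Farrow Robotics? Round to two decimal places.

7.26%

Mean R_i = (21.2 + 18.5 − 1.3 − 1.2 + 11.3 − 3.5) / 6 = 7.5000%
Mean R_m = (11.6 + 11.5 − 3.1 − 0.1 + 6.5 + 0.2) / 6 = 4.4333%
Σ(R_i − R̄_i)(R_m − R̄_m) = 336.0700  ⇒  Cov = 336.0700 / 5 = 67.2140
Σ(R_m − R̄_m)² = 200.7933  ⇒  Var(R_m) = 200.7933 / 5 = 40.1587
β = Cov / Var(R_m) = 67.2140 / 40.1587 = 1.6737
MRP = 4.7% − 0.9% = 3.80%
E(R) = R_f + β × MRP = 0.9% + 1.6737 × 3.8% = 7.26%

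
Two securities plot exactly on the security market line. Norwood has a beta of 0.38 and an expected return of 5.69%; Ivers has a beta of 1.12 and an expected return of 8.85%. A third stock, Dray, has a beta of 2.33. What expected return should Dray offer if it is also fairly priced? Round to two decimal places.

14.02%

MRP (SML slope) = (8.85% − 5.69%) / (1.12 − 0.38) = 3.16% / 0.74 = 4.2703%
R_f (intercept) = 5.69% − 0.38 × 4.2703% = 4.0673%
E(R_Dray) = R_f + β × MRP = 4.0673% + 2.33 × 4.2703% = 14.02%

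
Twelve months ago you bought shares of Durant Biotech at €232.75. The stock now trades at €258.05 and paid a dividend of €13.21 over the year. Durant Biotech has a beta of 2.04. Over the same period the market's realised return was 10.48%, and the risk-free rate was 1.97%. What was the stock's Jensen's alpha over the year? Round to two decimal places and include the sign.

-2.78%

Realised HPR = (P1 + D1 − P0) / P0 = (258.05 + 13.21 − 232.75) / 232.75 = 38.51 / 232.75 = 16.5456%
MRP = 10.48% − 1.97% = 8.51%
CAPM required = R_f + β·MRP = 1.97% + 2.04 × 8.51% = 19.3304%
α = realised − required = 16.5456% − 19.3304% = -2.78%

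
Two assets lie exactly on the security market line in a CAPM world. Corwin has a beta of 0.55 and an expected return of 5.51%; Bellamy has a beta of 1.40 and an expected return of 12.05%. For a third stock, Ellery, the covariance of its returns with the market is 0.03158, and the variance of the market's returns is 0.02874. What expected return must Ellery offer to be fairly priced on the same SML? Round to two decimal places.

9.73%

MRP = (12.05% − 5.51%) / (1.40 − 0.55) = 7.6941%
R_f = 5.51% − 0.55 × 7.6941% = 1.2782%
β_Ellery = Cov / Var(R_m) = 0.03158 / 0.02874 = 1.0988
E(R_Ellery) = R_f + β × MRP = 1.2782% + 1.0988 × 7.6941% = 9.73%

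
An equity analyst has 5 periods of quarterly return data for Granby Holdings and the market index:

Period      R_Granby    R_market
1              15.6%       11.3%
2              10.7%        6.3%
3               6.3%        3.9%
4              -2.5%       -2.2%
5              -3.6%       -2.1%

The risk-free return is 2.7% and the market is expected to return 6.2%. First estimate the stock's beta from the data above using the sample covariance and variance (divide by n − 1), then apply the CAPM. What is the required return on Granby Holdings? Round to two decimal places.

Mean R_i = (15.6 + 10.7 + 6.3 − 2.5 − 3.6) / 5 = 5.3000%
Mean R_m = (11.3 + 6.3 + 3.9 − 2.2 − 2.1) / 5 = 3.4400%
Σ(R_i − R̄_i)(R_m − R̄_m) = 190.1600  ⇒  Cov = 190.1600 / 4 = 47.5400
Σ(R_m − R̄_m)² = 132.6720  ⇒  Var(R_m) = 132.6720 / 4 = 33.1680
β = Cov / Var(R_m) = 47.5400 / 33.1680 = 1.4333
MRP = 6.2% − 2.7% = 3.50%
E(R) = R_f + β × MRP = 2.7% + 1.4333 × 3.5% = 7.72%

7.72%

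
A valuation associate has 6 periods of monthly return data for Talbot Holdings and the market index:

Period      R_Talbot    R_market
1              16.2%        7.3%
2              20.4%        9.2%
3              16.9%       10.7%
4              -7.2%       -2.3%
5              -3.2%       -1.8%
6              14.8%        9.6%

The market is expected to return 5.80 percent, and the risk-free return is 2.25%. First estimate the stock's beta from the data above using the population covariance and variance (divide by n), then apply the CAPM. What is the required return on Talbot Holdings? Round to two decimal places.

Mean R_i = (16.2 + 20.4 + 16.9 − 7.2 − 3.2 + 14.8) / 6 = 9.6500%
Mean R_m = (7.3 + 9.2 + 10.7 − 2.3 − 1.8 + 9.6) / 6 = 5.4500%
Σ(R_i − R̄_i)(R_m − R̄_m) = 335.6150  ⇒  Cov = 335.6150 / 6 = 55.9358
Σ(R_m − R̄_m)² = 174.8950  ⇒  Var(R_m) = 174.8950 / 6 = 29.1492
β = Cov / Var(R_m) = 55.9358 / 29.1492 = 1.9189
MRP = 5.80% − 2.25% = 3.55%
E(R) = R_f + β × MRP = 2.25% + 1.9189 × 3.55% = 9.06%

9.06%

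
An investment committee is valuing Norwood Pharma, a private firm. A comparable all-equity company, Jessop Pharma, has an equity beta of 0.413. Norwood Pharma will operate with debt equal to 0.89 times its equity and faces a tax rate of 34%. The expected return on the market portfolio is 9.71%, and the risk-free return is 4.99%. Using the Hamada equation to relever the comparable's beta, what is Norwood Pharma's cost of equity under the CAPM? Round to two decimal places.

8.08%

β_L = β_U × [1 + (1 − t)(D/E)] = 0.413 × [1 + (1 − 0.34) × 0.89]
    = 0.413 × [1 + 0.66 × 0.89] = 0.413 × 1.5874 = 0.6556
MRP = 9.71% − 4.99% = 4.72%
E(R) = R_f + β_L × MRP = 4.99% + 0.6556 × 4.72% = 8.08%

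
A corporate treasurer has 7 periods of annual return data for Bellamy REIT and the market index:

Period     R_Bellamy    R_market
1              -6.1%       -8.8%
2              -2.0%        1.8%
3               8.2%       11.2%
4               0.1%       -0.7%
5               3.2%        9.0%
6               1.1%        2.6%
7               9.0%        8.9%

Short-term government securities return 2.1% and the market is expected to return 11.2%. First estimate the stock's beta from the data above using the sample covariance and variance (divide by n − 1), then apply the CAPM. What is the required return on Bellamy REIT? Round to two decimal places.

8.58%

Mean R_i = (-6.1 − 2.0 + 8.2 + 0.1 + 3.2 + 1.1 + 9.0) / 7 = 1.9286%
Mean R_m = (-8.8 + 1.8 + 11.2 − 0.7 + 9.0 + 2.6 + 8.9) / 7 = 3.4286%
Σ(R_i − R̄_i)(R_m − R̄_m) = 207.3243  ⇒  Cov = 207.3243 / 6 = 34.5541
Σ(R_m − R̄_m)² = 291.2943  ⇒  Var(R_m) = 291.2943 / 6 = 48.5491
β = Cov / Var(R_m) = 34.5541 / 48.5491 = 0.7117
MRP = 11.2% − 2.1% = 9.10%
E(R) = R_f + β × MRP = 2.1% + 0.7117 × 9.1% = 8.58%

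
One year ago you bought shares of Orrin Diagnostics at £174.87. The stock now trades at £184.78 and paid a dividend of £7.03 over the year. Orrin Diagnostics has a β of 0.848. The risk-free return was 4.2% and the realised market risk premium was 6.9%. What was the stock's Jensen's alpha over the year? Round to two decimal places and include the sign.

-0.36%

Realised HPR = (P1 + D1 − P0) / P0 = (184.78 + 7.03 − 174.87) / 174.87 = 16.94 / 174.87 = 9.6872%
CAPM required = R_f + β·MRP = 4.2% + 0.848 × 6.9% = 10.0512%
α = realised − required = 9.6872% − 10.0512% = -0.36%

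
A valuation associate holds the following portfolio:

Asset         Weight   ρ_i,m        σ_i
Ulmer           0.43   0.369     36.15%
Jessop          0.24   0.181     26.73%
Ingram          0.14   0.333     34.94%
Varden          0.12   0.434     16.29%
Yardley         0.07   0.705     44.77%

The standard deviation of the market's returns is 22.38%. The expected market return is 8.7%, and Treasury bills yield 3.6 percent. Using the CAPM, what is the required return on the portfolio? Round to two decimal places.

β_Ulmer = 0.369 × 36.15% / 22.38% = 0.5960
β_Jessop = 0.181 × 26.73% / 22.38% = 0.2162
β_Ingram = 0.333 × 34.94% / 22.38% = 0.5199
β_Varden = 0.434 × 16.29% / 22.38% = 0.3159
β_Yardley = 0.705 × 44.77% / 22.38% = 1.4103
β_P = Σ w_i β_i = 0.43×0.5960 + 0.24×0.2162 + 0.14×0.5199 + 0.12×0.3159 + 0.07×1.4103 = 0.5176
MRP = 8.7% − 3.6% = 5.10%
E(R_P) = R_f + β_P × MRP = 3.6% + 0.5176 × 5.1% = 6.24%

6.24%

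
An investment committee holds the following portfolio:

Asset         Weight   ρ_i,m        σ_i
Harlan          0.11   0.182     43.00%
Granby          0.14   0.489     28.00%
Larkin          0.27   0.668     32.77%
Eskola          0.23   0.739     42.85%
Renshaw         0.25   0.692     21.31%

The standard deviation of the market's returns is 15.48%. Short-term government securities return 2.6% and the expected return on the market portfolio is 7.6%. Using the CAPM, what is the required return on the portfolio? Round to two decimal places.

8.95%

β_Harlan = 0.182 × 43.00% / 15.48% = 0.5056
β_Granby = 0.489 × 28.00% / 15.48% = 0.8845
β_Larkin = 0.668 × 32.77% / 15.48% = 1.4141
β_Eskola = 0.739 × 42.85% / 15.48% = 2.0456
β_Renshaw = 0.692 × 21.31% / 15.48% = 0.9526
β_P = Σ w_i β_i = 0.11×0.5056 + 0.14×0.8845 + 0.27×1.4141 + 0.23×2.0456 + 0.25×0.9526 = 1.2699
MRP = 7.6% − 2.6% = 5.00%
E(R_P) = R_f + β_P × MRP = 2.6% + 1.2699 × 5.0% = 8.95%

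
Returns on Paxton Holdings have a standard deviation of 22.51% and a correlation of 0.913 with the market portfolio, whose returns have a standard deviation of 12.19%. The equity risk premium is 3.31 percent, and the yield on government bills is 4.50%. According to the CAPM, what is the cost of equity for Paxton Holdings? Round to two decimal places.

10.08%

β = ρ × σ_i / σ_m = 0.913 × 22.51% / 12.19% = 1.6859
E(R) = 4.50% + 1.6859 × 3.31% = 10.08%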